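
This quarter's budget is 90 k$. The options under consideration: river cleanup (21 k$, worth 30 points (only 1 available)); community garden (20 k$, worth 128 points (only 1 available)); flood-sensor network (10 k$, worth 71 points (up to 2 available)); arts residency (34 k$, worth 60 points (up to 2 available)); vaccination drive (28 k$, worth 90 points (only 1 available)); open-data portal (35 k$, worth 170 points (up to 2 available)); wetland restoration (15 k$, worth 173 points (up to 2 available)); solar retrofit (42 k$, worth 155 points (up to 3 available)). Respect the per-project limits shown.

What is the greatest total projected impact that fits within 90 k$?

Ranking by ratio (projected impact/k$): wetland restoration 11.53, flood-sensor network 7.10, community garden 6.40, open-data portal 4.86.
Filling by ratio: community garden + 2×flood-sensor network + 2×wetland restoration for 616, with 20 k$ left unused.
The 20 k$ tied up in community garden is better spent on open-data portal — total rises to 658 (85 k$).

658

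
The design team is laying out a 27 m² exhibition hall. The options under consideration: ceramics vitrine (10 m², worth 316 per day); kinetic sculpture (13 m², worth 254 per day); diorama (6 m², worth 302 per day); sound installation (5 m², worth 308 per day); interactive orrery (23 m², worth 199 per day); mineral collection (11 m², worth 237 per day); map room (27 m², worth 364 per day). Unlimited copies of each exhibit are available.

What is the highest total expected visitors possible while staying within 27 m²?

1540

5×sound installation uses 25 of the 27 m² and totals 1540.
That's the maximum — no swap from here does better than 1540.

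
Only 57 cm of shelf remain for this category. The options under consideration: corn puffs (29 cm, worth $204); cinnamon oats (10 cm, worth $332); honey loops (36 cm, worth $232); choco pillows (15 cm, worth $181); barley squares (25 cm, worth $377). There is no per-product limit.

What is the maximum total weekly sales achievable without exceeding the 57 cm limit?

5×cinnamon oats uses 50 of the 57 cm and totals 1660.

1660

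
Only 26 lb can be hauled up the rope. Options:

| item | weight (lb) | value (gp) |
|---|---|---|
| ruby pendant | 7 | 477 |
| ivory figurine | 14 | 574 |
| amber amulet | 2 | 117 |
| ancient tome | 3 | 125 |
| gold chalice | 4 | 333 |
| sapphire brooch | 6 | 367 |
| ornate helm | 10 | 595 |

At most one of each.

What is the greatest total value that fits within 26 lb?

1647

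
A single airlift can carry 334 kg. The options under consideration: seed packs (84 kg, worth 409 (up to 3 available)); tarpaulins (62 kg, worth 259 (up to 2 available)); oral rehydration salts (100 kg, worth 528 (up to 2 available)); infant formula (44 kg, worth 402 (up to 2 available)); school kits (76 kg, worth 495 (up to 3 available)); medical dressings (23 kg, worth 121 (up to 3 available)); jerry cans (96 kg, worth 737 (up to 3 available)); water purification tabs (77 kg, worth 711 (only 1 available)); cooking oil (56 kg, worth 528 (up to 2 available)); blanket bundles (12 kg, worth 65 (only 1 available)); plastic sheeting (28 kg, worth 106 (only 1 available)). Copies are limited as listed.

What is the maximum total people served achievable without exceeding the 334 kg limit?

2906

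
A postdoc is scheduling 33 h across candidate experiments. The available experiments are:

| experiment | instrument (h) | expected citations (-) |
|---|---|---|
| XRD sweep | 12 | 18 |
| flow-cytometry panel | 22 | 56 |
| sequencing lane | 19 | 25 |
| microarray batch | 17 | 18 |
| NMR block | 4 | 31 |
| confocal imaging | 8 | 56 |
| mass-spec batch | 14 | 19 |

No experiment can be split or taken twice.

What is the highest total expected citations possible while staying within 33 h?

112

A density-first pass picks XRD sweep + NMR block + confocal imaging — 105 at 24 h.
Replace XRD sweep and NMR block with flow-cytometry panel: the trade gains 7 net, giving 112 at 30 h.
That's the maximum — no swap from here does better than 112.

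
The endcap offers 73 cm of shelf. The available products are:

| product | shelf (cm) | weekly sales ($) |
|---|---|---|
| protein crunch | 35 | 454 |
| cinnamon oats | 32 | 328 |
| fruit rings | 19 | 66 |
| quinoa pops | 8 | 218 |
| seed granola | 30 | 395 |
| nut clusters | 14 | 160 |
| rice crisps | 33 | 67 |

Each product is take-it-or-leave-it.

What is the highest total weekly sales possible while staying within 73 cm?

Ranking by ratio (weekly sales/cm): quinoa pops 27.25, seed granola 13.17, protein crunch 12.97.
Best packing: protein crunch + quinoa pops + seed granola — 73 cm, 1067 total.

1067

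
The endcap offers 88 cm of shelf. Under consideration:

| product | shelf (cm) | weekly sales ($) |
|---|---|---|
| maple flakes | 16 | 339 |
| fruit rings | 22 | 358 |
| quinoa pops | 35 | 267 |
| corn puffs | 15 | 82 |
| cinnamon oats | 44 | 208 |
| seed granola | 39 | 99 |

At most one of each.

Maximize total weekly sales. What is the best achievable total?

Ranking by ratio (weekly sales/cm): maple flakes 21.19, fruit rings 16.27, quinoa pops 7.63, corn puffs 5.47.
Maple flakes + fruit rings + quinoa pops + corn puffs uses 88 of the 88 cm and totals 1046.
An exhaustive check of the 64 subsets confirms 1046.

1046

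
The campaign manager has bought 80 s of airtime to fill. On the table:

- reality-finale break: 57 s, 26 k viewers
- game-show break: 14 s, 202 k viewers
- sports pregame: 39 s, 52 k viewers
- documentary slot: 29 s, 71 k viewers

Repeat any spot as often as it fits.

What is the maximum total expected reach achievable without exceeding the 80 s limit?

1010

Taking 5×game-show break: 70 s used, 1010 in expected reach.
Every other selection either busts 80 s or fails to beat 1010.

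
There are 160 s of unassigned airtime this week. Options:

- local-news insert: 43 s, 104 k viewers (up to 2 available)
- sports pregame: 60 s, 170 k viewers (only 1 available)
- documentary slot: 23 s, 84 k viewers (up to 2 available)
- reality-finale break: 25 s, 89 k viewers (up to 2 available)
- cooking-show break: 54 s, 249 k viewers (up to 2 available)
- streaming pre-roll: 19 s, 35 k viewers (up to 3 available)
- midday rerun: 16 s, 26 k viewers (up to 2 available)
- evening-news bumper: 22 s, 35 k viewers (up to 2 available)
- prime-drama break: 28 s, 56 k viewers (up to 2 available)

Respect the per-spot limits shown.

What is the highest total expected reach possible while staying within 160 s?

676

Density check — cooking-show break 4.61, documentary slot 3.65, reality-finale break 3.56 are the best per s.
A density-first pass picks 2×documentary slot + 2×cooking-show break — 666 at 154 s.
The 46 s tied up in 2×documentary slot is better spent on 2×reality-finale break — total rises to 676 (158 s).
No other feasible combination exceeds 676.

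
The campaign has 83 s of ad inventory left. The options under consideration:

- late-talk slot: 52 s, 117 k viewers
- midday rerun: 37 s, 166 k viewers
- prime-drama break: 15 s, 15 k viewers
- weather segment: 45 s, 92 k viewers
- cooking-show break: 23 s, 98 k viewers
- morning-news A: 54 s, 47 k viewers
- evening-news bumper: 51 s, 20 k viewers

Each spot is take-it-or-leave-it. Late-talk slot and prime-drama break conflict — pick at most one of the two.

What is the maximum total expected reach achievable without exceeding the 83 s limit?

Midday rerun + prime-drama break + cooking-show break uses 75 of the 83 s and totals 279.

279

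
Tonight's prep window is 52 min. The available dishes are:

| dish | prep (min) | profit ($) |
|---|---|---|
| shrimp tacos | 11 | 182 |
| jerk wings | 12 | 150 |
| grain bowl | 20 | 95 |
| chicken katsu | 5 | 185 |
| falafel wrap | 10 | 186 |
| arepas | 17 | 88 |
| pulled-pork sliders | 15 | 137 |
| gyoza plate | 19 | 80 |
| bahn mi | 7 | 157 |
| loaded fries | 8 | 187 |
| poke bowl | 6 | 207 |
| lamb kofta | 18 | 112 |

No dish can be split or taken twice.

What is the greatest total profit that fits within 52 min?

1104

Ranking by ratio (profit/min): chicken katsu 37.00, poke bowl 34.50, loaded fries 23.38, bahn mi 22.43.
The ratio ordering already packs tightly: shrimp tacos + chicken katsu + falafel wrap + bahn mi + loaded fries + poke bowl, 47 min, 1104.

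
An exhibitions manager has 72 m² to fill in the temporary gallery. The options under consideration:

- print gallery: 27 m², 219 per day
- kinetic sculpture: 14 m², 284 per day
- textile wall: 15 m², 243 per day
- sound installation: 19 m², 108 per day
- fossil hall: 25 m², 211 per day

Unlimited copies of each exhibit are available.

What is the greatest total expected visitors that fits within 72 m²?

1420

Density check — kinetic sculpture 20.29, textile wall 16.20, fossil hall 8.44 are the best per m².
5×kinetic sculpture uses 70 of the 72 m² and totals 1420.
Every other selection either busts 72 m² or fails to beat 1420.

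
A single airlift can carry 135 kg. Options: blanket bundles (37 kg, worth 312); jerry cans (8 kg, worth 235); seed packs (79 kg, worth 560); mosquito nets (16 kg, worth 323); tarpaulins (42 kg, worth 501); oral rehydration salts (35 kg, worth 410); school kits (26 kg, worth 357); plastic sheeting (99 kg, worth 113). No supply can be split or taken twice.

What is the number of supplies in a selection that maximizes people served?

The maximum people served within 135 kg is 1826.
One optimal bundle: jerry cans + mosquito nets + tarpaulins + oral rehydration salts + school kits (127 kg).
All optima have 5 supplies.

5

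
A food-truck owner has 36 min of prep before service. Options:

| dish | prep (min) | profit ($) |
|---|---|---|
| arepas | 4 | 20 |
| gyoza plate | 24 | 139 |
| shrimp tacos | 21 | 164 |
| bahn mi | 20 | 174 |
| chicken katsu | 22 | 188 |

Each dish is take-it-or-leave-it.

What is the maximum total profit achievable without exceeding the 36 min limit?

208

Filling by ratio: arepas + bahn mi for 194, with 12 min left unused.
The 20 min tied up in bahn mi is better spent on chicken katsu — total rises to 208 (26 min).
That's the maximum — no swap from here does better than 208.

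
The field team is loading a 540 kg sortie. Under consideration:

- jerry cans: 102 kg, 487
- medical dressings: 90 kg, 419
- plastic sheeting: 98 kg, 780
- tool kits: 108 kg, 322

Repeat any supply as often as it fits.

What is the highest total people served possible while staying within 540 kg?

3900

Density check — plastic sheeting 7.96, jerry cans 4.77, medical dressings 4.66, tool kits 2.98 are the best per kg.
5×plastic sheeting uses 490 of the 540 kg and totals 3900.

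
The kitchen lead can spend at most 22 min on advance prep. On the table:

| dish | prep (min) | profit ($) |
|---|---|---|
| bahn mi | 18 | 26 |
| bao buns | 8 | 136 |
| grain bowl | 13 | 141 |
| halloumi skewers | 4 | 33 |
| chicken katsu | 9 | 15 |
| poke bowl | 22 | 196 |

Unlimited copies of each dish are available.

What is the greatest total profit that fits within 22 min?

The ratio ordering already packs tightly: 2×bao buns + halloumi skewers, 20 min, 305.
The spare 2 min is too small for any remaining dish, and no exchange beats 305.

305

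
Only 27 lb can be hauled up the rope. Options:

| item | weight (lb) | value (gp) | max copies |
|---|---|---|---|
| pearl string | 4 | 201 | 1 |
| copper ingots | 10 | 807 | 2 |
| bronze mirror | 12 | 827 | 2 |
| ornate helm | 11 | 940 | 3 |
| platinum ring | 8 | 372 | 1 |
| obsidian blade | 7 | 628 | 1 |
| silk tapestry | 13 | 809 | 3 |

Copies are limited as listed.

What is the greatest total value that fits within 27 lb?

2242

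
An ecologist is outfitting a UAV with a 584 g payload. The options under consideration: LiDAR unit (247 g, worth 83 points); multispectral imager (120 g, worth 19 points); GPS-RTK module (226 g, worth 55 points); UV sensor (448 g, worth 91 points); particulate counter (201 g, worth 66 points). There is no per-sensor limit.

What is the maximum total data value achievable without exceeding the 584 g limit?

Taking the top-ratio sensors first gives 2×LiDAR unit for 166 (494 g).
Dropping LiDAR unit frees 247 g; slotting in multispectral imager + particulate counter (321 g) lifts the total to 168 at 568 g.
Every other selection either busts 584 g or fails to beat 168.

168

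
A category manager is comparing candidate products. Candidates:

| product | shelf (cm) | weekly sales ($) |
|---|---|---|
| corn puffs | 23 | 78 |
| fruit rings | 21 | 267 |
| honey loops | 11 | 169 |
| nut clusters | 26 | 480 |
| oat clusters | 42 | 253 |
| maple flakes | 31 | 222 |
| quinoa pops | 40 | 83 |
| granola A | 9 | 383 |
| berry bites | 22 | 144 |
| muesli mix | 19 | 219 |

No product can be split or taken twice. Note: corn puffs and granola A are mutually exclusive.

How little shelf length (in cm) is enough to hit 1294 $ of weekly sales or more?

67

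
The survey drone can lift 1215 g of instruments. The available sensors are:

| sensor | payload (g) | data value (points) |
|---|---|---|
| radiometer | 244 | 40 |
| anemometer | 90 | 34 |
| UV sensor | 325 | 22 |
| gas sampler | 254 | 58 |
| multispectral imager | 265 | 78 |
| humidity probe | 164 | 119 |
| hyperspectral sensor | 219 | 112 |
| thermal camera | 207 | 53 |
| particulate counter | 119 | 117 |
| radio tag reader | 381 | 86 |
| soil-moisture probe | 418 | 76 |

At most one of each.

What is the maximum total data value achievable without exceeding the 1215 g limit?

The ratio heuristic lands on anemometer + multispectral imager + humidity probe + hyperspectral sensor + thermal camera + particulate counter (513) but leaves 151 g idle.
The 265 g tied up in multispectral imager is better spent on radio tag reader — total rises to 521 (1180 g).
Runner-up anemometer + gas sampler + multispectral imager + humidity probe + hyperspectral sensor + particulate counter tops out at 518.

521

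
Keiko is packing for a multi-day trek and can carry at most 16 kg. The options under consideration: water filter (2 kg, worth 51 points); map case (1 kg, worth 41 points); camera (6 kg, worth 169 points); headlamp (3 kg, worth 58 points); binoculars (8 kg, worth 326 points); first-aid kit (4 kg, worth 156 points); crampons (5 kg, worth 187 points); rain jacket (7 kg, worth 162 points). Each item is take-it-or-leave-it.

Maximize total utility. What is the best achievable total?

605

A density-first pass picks water filter + map case + binoculars + first-aid kit — 574 at 15 kg.
Replace first-aid kit with crampons: the trade gains 31 net, giving 605 at 16 kg.
Nothing else within 16 kg beats 605.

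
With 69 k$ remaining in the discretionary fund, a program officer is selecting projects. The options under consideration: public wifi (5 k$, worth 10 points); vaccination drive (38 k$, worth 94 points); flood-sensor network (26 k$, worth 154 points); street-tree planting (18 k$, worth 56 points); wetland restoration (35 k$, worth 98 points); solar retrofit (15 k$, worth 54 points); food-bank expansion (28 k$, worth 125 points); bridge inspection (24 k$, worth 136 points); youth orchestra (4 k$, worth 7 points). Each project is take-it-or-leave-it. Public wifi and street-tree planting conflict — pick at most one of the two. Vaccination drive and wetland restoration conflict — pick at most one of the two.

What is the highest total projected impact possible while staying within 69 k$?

Flood-sensor network + solar retrofit + bridge inspection + youth orchestra uses 69 of the 69 k$ and totals 351.
No other feasible combination exceeds 351.

351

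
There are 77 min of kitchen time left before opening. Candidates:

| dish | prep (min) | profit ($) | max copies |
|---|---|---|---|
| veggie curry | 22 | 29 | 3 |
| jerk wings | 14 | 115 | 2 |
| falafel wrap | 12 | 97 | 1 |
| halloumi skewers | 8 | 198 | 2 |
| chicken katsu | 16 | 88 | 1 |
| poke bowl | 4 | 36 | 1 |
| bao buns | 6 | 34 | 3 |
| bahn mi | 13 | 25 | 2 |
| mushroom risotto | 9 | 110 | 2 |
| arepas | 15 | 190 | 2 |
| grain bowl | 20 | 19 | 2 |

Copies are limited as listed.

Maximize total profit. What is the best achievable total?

Ranking by ratio (profit/min): halloumi skewers 24.75, arepas 12.67, mushroom risotto 12.22, poke bowl 9.00.
A density-first pass picks 2×halloumi skewers + poke bowl + bao buns + 2×mushroom risotto + 2×arepas — 1066 at 74 min.
Dropping poke bowl and bao buns frees 10 min; slotting in falafel wrap (12 min) lifts the total to 1093 at 76 min.
The spare 1 min is too small for any remaining dish, and no exchange beats 1093.

1093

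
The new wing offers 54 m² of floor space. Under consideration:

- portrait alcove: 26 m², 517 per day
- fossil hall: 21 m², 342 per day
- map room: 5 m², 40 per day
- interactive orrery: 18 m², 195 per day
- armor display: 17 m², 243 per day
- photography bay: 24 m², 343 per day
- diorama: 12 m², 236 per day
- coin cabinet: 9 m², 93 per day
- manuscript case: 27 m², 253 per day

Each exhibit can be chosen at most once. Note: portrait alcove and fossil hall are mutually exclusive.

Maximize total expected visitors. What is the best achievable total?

886

Ranking by ratio (expected visitors/m²): portrait alcove 19.88, diorama 19.67, fossil hall 16.29, armor display 14.29.
The ratio ordering already packs tightly: portrait alcove + map room + diorama + coin cabinet, 52 m², 886.
The spare 2 m² is too small for any remaining exhibit, and no feasible exchange beats 886.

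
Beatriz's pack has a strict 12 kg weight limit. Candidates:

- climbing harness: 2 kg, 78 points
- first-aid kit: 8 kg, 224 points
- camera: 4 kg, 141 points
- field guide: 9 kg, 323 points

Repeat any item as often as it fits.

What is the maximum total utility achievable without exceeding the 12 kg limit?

Ranking by ratio (utility/kg): climbing harness 39.00, field guide 35.89, camera 35.25.
Taking 6×climbing harness: 12 kg used, 468 in utility.
Nothing else within 12 kg beats 468.

468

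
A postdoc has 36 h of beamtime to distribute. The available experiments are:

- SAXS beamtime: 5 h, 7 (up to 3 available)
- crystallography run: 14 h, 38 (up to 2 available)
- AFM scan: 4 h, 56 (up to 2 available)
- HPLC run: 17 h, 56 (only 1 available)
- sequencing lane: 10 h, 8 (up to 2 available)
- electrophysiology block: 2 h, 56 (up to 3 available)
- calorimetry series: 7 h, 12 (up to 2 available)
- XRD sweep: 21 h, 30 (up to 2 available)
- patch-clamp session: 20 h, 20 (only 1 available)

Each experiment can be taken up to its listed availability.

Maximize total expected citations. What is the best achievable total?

343

Density check — electrophysiology block 28.00, AFM scan 14.00, HPLC run 3.29 are the best per h.
Best packing: SAXS beamtime + 2×AFM scan + HPLC run + 3×electrophysiology block — 36 h, 343 total.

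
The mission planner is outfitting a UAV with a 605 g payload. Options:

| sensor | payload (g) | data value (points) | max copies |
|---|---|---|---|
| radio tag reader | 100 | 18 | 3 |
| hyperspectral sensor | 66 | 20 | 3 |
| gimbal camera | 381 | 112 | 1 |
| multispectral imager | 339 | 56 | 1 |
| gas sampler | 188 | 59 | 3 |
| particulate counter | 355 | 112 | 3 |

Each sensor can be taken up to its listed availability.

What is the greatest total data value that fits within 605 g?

178

Filling by ratio: gas sampler + particulate counter for 171, with 62 g left unused.
The 355 g tied up in particulate counter is better spent on 3×hyperspectral sensor + gas sampler — total rises to 178 (574 g).
The spare 31 g is too small for any remaining sensor, and no exchange beats 178.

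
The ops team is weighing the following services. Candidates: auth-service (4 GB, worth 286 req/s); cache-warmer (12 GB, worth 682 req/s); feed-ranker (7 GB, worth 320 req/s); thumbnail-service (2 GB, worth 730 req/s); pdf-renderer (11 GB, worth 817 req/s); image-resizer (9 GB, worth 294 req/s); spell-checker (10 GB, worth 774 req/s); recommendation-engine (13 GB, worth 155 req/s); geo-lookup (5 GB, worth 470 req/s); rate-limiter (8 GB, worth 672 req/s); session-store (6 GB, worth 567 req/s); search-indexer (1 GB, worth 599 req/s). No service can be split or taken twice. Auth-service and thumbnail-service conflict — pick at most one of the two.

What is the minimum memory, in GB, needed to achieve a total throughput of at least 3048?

24

Minimise GB subject to total throughput ≥ 3048.
thumbnail-service + spell-checker + geo-lookup + session-store + search-indexer: 3140 throughput at 24 GB.
No combination under 24 GB hits 3048.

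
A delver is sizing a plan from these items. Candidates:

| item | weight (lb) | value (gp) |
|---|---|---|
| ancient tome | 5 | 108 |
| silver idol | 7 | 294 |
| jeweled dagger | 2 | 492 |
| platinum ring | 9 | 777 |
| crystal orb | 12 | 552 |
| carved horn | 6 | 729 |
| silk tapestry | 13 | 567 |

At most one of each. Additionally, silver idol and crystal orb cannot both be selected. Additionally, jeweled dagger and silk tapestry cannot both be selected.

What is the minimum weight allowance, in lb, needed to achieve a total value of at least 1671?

Need the lightest bundle worth ≥ 1671.
Taking jeweled dagger + platinum ring + carved horn gives 1998 (≥ 1671) for 17 lb.
Any bundle with less than 17 lb falls short of 1671.

17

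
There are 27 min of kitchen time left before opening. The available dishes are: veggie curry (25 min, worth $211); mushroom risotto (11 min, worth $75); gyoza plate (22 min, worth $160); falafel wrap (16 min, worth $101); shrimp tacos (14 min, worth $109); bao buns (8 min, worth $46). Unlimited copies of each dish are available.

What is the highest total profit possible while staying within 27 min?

211

Taking veggie curry: 25 min used, 211 in profit.
No other feasible combination exceeds 211.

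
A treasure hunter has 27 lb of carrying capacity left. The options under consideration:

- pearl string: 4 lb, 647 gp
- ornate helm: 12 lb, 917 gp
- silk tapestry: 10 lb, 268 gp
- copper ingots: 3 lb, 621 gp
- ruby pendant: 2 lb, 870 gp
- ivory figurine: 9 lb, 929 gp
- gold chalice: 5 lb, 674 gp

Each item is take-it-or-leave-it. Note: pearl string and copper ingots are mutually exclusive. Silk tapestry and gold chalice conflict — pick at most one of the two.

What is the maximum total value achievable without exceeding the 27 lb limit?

3363

By value per lb: ruby pendant 435.00, copper ingots 207.00, pearl string 161.75 lead.
Pearl string + ornate helm + ruby pendant + ivory figurine uses 27 of the 27 lb and totals 3363.
Next best is ornate helm + copper ingots + ruby pendant + ivory figurine at 3337 (26 lb) — short by 26.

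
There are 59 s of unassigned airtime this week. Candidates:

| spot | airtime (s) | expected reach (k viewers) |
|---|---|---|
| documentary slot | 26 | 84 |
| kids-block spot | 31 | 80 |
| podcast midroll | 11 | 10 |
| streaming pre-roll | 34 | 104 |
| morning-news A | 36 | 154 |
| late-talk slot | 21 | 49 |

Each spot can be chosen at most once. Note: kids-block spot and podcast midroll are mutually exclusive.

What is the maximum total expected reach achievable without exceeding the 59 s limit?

Density check — morning-news A 4.28, documentary slot 3.23, streaming pre-roll 3.06, kids-block spot 2.58 are the best per s.
Taking morning-news A + late-talk slot: 57 s used, 203 in expected reach.

203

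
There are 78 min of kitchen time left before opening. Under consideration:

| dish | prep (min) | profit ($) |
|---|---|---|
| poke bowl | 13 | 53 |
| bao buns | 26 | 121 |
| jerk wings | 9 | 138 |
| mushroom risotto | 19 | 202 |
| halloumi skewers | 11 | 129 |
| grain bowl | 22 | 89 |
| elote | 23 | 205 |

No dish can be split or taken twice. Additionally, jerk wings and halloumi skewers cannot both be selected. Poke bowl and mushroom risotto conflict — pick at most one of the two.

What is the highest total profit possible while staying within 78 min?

Bao buns + jerk wings + mushroom risotto + elote uses 77 of the 78 min and totals 666.

666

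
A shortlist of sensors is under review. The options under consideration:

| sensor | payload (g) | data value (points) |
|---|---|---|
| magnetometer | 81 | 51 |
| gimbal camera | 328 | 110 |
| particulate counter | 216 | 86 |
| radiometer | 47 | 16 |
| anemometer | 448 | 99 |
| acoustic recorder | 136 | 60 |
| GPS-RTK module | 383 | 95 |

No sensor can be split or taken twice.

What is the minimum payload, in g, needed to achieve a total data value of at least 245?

Need the lightest bundle worth ≥ 245.
magnetometer + gimbal camera + particulate counter reaches 247 using 625 g.
No combination under 625 g hits 245.

625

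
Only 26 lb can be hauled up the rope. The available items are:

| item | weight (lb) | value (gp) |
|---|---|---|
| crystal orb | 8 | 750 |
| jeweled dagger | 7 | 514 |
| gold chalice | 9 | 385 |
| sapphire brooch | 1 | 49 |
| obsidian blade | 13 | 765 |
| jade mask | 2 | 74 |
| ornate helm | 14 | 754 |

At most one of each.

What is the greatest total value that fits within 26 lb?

1723

Greedy by ratio would take crystal orb + jeweled dagger + gold chalice + sapphire brooch: 25 lb used, total 1698.
The 1 lb tied up in sapphire brooch is better spent on jade mask — total rises to 1723 (26 lb).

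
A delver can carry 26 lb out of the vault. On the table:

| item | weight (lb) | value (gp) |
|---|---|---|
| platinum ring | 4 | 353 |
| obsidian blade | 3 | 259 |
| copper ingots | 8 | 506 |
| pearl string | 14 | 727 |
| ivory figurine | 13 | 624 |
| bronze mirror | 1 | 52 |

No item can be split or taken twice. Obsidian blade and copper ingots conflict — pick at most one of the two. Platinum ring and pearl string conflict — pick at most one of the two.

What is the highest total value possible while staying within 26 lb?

Platinum ring + copper ingots + ivory figurine + bronze mirror uses 26 of the 26 lb and totals 1535.
Every other selection either busts 26 lb or breaks a pairing rule or fails to beat 1535.

1535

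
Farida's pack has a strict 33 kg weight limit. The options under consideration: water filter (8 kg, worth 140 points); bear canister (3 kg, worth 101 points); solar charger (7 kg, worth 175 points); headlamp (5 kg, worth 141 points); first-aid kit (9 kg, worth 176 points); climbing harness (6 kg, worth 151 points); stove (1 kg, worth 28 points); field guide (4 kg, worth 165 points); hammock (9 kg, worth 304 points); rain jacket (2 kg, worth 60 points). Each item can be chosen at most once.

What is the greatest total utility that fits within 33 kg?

996

The ratio heuristic lands on bear canister + headlamp + climbing harness + stove + field guide + hammock + rain jacket (950) but leaves 3 kg idle.
Dropping bear canister and stove frees 4 kg; slotting in solar charger (7 kg) lifts the total to 996 at 33 kg.
An exhaustive check of the 1024 subsets confirms 996.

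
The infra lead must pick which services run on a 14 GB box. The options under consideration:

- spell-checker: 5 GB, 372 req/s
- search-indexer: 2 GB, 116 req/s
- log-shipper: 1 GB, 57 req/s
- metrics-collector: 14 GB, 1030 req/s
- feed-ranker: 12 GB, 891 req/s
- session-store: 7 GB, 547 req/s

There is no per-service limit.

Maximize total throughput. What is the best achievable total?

1094

Density check — session-store 78.14, spell-checker 74.40, feed-ranker 74.25 are the best per GB.
Taking 2×session-store: 14 GB used, 1094 in throughput.
That's the maximum — no swap from here does better than 1094.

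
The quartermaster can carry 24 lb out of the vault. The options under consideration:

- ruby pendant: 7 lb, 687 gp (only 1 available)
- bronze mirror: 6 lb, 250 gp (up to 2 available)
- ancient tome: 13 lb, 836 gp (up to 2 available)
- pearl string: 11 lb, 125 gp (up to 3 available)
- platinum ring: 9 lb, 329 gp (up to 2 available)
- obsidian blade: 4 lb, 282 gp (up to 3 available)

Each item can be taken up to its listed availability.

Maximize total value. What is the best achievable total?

1805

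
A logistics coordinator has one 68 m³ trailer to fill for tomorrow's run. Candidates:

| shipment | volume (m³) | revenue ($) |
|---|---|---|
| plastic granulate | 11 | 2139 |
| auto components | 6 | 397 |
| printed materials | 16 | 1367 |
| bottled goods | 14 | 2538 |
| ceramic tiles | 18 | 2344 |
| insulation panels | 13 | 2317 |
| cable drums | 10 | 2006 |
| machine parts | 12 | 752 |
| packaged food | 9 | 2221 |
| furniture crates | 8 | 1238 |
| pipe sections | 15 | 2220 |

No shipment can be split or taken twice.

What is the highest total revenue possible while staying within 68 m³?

12459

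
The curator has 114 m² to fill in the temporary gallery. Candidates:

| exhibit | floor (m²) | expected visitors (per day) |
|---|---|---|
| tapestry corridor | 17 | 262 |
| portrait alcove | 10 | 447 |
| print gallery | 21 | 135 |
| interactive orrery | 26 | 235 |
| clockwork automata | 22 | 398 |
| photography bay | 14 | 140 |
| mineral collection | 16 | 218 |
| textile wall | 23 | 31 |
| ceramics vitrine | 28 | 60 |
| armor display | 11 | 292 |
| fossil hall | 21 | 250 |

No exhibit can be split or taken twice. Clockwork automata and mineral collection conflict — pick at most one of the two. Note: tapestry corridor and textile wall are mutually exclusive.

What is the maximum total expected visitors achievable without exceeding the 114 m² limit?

Density check — portrait alcove 44.70, armor display 26.55, clockwork automata 18.09 are the best per m².
Best packing: tapestry corridor + portrait alcove + interactive orrery + clockwork automata + armor display + fossil hall — 107 m², 1884 total.
An exhaustive check of the 2048 subsets confirms 1884.

1884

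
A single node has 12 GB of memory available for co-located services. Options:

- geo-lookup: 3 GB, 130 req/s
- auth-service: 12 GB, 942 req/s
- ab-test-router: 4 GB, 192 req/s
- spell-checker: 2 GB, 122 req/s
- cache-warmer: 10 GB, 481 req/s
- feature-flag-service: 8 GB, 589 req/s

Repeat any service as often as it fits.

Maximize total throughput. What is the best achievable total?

Taking auth-service: 12 GB used, 942 in throughput.
No other feasible combination exceeds 942.

942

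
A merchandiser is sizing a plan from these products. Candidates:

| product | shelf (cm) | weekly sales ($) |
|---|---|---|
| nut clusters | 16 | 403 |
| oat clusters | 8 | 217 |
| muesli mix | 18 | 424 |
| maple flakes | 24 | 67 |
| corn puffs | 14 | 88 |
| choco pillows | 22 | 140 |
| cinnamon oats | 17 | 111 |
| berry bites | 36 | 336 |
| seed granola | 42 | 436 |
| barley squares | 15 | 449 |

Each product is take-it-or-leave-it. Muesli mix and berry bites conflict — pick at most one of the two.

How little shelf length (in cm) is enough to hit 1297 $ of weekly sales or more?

Look for the lowest-shelf combination reaching 1297.
Taking nut clusters + oat clusters + muesli mix + barley squares gives 1493 (≥ 1297) for 57 cm.
Below 57 cm the best achievable stays under 1297.

57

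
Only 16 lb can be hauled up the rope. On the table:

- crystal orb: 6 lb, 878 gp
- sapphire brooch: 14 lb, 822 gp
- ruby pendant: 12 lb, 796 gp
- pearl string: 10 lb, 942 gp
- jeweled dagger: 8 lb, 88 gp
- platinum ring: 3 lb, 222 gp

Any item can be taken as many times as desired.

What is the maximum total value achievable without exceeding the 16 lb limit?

1978

Taking 2×crystal orb + platinum ring: 15 lb used, 1978 in value.
Every other selection either busts 16 lb or fails to beat 1978.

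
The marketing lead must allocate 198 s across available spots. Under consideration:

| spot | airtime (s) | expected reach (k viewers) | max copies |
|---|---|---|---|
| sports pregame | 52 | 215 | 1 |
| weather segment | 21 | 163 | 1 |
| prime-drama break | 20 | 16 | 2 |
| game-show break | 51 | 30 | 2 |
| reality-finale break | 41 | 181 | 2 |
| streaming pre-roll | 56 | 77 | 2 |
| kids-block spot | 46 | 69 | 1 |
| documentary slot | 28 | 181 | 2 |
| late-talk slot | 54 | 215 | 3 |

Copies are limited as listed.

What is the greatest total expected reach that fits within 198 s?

955

The ratio heuristic lands on weather segment + prime-drama break + 2×reality-finale break + 2×documentary slot (903) but leaves 19 s idle.
Replace prime-drama break and 2×reality-finale break with 2×late-talk slot: the trade gains 52 net, giving 955 at 185 s.
Every other selection either busts 198 s or exceeds an availability limit or fails to beat 955.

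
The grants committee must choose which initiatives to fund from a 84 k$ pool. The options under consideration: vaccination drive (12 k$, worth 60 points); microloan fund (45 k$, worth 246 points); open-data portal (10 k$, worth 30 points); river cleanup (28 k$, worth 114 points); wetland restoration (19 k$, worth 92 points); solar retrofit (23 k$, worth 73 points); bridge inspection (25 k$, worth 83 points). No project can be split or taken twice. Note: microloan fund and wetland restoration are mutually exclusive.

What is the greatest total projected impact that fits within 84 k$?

Best packing: microloan fund + open-data portal + river cleanup — 83 k$, 390 total.
Every other selection either busts 84 k$ or breaks a pairing rule or fails to beat 390.

390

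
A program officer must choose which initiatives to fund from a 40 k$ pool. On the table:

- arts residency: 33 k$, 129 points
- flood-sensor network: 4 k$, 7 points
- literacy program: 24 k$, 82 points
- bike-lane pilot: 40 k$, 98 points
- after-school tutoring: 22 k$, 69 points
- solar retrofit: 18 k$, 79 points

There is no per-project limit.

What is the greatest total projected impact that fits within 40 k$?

165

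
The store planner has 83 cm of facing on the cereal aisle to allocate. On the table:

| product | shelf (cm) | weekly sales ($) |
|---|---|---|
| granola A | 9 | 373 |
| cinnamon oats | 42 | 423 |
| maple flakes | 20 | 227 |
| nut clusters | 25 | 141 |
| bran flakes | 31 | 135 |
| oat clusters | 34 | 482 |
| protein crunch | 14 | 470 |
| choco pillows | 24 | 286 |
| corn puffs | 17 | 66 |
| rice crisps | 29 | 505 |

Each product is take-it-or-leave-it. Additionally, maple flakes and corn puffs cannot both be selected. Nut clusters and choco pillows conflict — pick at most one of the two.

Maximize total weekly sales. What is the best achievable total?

Taking granola A + protein crunch + choco pillows + rice crisps: 76 cm used, 1634 in weekly sales.
Next best is granola A + oat clusters + protein crunch + choco pillows at 1611 (81 cm) — short by 23.

1634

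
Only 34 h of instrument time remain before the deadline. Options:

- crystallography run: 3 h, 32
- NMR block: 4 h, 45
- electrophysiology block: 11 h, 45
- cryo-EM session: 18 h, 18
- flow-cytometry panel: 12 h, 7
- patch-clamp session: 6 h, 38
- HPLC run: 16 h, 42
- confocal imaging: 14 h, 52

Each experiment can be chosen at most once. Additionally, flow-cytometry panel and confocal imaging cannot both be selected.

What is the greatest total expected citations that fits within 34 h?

174

Filling by ratio: crystallography run + NMR block + electrophysiology block + patch-clamp session for 160, with 10 h left unused.
Replace patch-clamp session with confocal imaging: the trade gains 14 net, giving 174 at 32 h.
Every other selection either busts 34 h or breaks a pairing rule or fails to beat 174.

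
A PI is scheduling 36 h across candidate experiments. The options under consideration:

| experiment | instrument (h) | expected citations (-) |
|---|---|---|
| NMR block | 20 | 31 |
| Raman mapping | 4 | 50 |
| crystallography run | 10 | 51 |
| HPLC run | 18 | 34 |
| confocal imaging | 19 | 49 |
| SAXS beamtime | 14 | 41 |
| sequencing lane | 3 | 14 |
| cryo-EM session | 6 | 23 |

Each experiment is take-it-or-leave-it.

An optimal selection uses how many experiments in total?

Best achievable expected citations is 165.
Raman mapping + crystallography run + SAXS beamtime + cryo-EM session hits 165 at 34 h.
Any selection reaching 165 contains exactly 4 experiments.

4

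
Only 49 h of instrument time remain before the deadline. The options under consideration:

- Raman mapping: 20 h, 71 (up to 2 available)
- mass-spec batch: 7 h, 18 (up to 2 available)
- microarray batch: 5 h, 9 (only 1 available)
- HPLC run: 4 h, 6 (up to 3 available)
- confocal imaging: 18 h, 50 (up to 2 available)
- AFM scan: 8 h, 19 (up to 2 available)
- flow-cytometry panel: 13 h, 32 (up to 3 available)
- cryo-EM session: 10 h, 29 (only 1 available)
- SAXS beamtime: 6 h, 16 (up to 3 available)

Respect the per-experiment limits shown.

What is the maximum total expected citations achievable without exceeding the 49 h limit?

A density-first pass picks 2×Raman mapping + SAXS beamtime — 158 at 46 h.
Replace SAXS beamtime with AFM scan: the trade gains 3 net, giving 161 at 48 h.

161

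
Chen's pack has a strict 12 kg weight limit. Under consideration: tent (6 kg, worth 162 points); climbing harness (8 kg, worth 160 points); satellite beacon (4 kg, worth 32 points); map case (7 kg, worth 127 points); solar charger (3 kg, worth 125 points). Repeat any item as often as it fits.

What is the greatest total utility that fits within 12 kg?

500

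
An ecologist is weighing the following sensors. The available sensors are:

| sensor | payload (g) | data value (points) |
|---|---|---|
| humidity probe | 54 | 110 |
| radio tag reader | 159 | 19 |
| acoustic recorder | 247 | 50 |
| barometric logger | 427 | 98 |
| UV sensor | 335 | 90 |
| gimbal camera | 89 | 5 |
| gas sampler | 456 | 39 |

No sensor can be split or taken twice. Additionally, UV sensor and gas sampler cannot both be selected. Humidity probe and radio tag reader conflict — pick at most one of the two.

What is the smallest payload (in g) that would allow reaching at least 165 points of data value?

389

Minimise g subject to total data value ≥ 165.
humidity probe + UV sensor: 200 data value at 389 g.
Below 389 g the best achievable stays under 165.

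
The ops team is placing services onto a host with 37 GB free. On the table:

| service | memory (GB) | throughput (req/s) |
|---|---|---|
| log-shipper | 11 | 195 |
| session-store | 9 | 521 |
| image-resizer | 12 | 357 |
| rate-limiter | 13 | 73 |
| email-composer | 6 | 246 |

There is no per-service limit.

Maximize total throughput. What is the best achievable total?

2084

4×session-store uses 36 of the 37 GB and totals 2084.
Nothing else within 37 GB beats 2084.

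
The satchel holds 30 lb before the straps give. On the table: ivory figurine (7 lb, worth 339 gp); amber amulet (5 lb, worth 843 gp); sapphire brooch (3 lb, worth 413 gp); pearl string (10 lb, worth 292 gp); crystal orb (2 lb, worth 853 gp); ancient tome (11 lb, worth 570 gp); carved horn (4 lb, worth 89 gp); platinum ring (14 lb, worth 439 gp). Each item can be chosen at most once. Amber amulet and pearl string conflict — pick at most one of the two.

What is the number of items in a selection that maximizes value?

5

The maximum value within 30 lb is 3018.
For example ivory figurine + amber amulet + sapphire brooch + crystal orb + ancient tome achieves it, using 28 lb.
Any selection reaching 3018 contains exactly 5 items.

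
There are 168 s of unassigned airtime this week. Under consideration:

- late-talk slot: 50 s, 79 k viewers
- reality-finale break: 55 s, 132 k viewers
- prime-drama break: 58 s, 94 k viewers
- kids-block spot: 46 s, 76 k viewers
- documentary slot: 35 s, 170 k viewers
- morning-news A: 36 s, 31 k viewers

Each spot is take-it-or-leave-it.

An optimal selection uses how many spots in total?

3

Best achievable expected reach is 396.
For example reality-finale break + prime-drama break + documentary slot achieves it, using 148 s.
Any selection reaching 396 contains exactly 3 spots.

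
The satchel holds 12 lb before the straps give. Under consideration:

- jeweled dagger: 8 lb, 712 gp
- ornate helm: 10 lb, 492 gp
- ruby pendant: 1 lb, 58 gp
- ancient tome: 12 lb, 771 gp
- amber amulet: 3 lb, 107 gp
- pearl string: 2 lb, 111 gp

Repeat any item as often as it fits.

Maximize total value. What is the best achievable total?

Best packing: jeweled dagger + 4×ruby pendant — 12 lb, 944 total.

944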